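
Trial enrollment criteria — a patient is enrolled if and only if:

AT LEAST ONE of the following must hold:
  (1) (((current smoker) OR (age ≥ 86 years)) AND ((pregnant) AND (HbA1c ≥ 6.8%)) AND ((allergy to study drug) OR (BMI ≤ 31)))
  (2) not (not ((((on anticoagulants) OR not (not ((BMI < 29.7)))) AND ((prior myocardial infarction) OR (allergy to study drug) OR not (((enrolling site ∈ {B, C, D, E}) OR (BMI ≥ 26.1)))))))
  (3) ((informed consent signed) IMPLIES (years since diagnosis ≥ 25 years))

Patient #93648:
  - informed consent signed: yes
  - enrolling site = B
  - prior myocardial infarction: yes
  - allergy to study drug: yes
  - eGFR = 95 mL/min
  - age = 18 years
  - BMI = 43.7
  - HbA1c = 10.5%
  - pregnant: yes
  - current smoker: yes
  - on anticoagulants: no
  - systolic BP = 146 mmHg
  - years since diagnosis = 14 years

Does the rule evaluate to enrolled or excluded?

Enrolled

Atomic conditions:
  current smoker: yes → true
  age ≥ 86 years: 18 ≥ 86 is false
  pregnant: yes → true
  HbA1c ≥ 6.8%: 10.5 ≥ 6.8 is true
  allergy to study drug: yes → true
  BMI ≤ 31: 43.7 ≤ 31 is false
  on anticoagulants: no → false
  BMI < 29.7: 43.7 < 29.7 is false
  prior myocardial infarction: yes → true
  enrolling site ∈ {B, C, D, E}: B is in the set → true
  BMI ≥ 26.1: 43.7 ≥ 26.1 is true
  informed consent signed: yes → true
  years since diagnosis ≥ 25 years: 14 ≥ 25 is false
Combine:
[1.1] true OR false = true
[1.2] true AND true = true
[1.3] true OR false = true
[1] true AND true AND true = true
[2.1.1.1.2.1] NOT false = true
[2.1.1.1.2] NOT true = false
[2.1.1.1] false OR false = false
[2.1.1.2.3.1] true OR true = true
[2.1.1.2.3] NOT true = false
[2.1.1.2] true OR true OR false = true
[2.1.1] false AND true = false
[2.1] NOT false = true
[2] NOT true = false
[3] true → false = false
[root] true OR false OR false = true
Overall: true → enrolled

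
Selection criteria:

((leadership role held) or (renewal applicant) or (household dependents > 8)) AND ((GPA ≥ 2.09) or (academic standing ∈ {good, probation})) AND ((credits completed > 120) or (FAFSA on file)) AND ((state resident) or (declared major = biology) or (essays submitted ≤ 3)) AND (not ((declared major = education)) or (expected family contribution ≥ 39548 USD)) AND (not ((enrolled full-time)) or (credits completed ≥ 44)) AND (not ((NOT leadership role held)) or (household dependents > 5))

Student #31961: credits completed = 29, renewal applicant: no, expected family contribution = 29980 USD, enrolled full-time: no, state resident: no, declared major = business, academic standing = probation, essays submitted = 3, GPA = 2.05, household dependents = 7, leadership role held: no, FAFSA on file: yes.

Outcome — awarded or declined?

Declined

Atomic conditions:
  leadership role held: no → false
  renewal applicant: no → false
  household dependents > 8: 7 > 8 is false
  GPA ≥ 2.09: 2.05 ≥ 2.09 is false
  academic standing ∈ {good, probation}: probation is in the set → true
  credits completed > 120: 29 > 120 is false
  FAFSA on file: yes → true
  state resident: no → false
  declared major = biology: business == biology is false
  essays submitted ≤ 3: 3 ≤ 3 is true
  declared major = education: business == education is false
  expected family contribution ≥ 39548 USD: 29980 ≥ 39548 is false
  enrolled full-time: no → false
  credits completed ≥ 44: 29 ≥ 44 is false
  NOT leadership role held: no → true
  household dependents > 5: 7 > 5 is true
Combine:
[1] false OR false OR false = false
[2] false OR true = true
[3] false OR true = true
[4] false OR false OR true = true
[5.1] NOT false = true
[5] true OR false = true
[6.1] NOT false = true
[6] true OR false = true
[7.1] NOT true = false
[7] false OR true = true
[root] false AND true AND true AND true AND true AND true AND true = false
Overall: false → declined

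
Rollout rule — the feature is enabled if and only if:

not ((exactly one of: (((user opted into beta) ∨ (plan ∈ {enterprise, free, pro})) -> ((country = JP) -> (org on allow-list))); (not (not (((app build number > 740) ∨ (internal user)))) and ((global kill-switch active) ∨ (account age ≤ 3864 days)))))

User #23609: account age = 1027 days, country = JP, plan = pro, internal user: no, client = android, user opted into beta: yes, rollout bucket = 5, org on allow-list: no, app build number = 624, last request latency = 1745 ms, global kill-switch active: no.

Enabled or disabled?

Atomic conditions:
  user opted into beta: yes → true
  plan ∈ {enterprise, free, pro}: pro is in the set → true
  country = JP: JP == JP is true
  org on allow-list: no → false
  app build number > 740: 624 > 740 is false
  internal user: no → false
  global kill-switch active: no → false
  account age ≤ 3864 days: 1027 ≤ 3864 is true
Combine:
[1.1.1] true OR true = true
[1.1.2] true → false = false
[1.1] true → false = false
[1.2.1.1.1] false OR false = false
[1.2.1.1] NOT false = true
[1.2.1] NOT true = false
[1.2.2] false OR true = true
[1.2] false AND true = false
[1] exactly-one(false, false) = false
[root] NOT false = true
Overall: true → enabled

Enabled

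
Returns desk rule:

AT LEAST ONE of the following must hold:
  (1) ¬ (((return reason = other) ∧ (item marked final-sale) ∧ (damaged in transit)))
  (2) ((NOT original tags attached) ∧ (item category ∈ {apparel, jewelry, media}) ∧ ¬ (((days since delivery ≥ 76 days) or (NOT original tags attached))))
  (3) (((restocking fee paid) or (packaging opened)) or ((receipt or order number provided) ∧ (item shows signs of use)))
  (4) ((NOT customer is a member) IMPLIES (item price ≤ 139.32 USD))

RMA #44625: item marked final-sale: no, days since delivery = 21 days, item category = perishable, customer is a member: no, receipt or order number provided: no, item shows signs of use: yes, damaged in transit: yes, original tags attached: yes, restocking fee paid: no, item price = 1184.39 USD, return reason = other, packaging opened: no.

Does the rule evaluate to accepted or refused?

Accepted

Atomic conditions:
  return reason = other: other == other is true
  item marked final-sale: no → false
  damaged in transit: yes → true
  NOT original tags attached: yes → false
  item category ∈ {apparel, jewelry, media}: perishable is not in the set → false
  days since delivery ≥ 76 days: 21 ≥ 76 is false
  restocking fee paid: no → false
  packaging opened: no → false
  receipt or order number provided: no → false
  item shows signs of use: yes → true
  NOT customer is a member: no → true
  item price ≤ 139.32 USD: 1184.39 ≤ 139.32 is false
Combine:
[1.1] true AND false AND true = false
[1] NOT false = true
[2.3.1] false OR false = false
[2.3] NOT false = true
[2] false AND false AND true = false
[3.1] false OR false = false
[3.2] false AND true = false
[3] false OR false = false
[4] true → false = false
[root] true OR false OR false OR false = true
Overall: true → accepted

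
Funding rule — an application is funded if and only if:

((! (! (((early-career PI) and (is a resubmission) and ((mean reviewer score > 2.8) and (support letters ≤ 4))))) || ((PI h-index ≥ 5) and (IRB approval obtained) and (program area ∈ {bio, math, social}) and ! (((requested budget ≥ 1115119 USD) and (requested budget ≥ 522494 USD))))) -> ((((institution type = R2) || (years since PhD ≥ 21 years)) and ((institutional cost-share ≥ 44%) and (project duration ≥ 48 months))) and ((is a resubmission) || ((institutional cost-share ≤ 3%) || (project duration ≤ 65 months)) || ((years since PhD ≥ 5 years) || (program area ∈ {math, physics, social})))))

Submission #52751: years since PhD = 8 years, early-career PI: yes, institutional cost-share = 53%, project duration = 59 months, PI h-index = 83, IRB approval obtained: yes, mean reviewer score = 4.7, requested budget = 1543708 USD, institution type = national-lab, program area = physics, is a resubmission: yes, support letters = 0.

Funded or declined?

Declined

Atomic conditions:
  early-career PI: yes → true
  is a resubmission: yes → true
  mean reviewer score > 2.8: 4.7 > 2.8 is true
  support letters ≤ 4: 0 ≤ 4 is true
  PI h-index ≥ 5: 83 ≥ 5 is true
  IRB approval obtained: yes → true
  program area ∈ {bio, math, social}: physics is not in the set → false
  requested budget ≥ 1115119 USD: 1543708 ≥ 1115119 is true
  requested budget ≥ 522494 USD: 1543708 ≥ 522494 is true
  institution type = R2: national-lab == R2 is false
  years since PhD ≥ 21 years: 8 ≥ 21 is false
  institutional cost-share ≥ 44%: 53 ≥ 44 is true
  project duration ≥ 48 months: 59 ≥ 48 is true
  institutional cost-share ≤ 3%: 53 ≤ 3 is false
  project duration ≤ 65 months: 59 ≤ 65 is true
  years since PhD ≥ 5 years: 8 ≥ 5 is true
  program area ∈ {math, physics, social}: physics is in the set → true
Combine:
[1.1.1.1.3] true AND true = true
[1.1.1.1] true AND true AND true = true
[1.1.1] NOT true = false
[1.1] NOT false = true
[1.2.4.1] true AND true = true
[1.2.4] NOT true = false
[1.2] true AND true AND false AND false = false
[1] true OR false = true
[2.1.1] false OR false = false
[2.1.2] true AND true = true
[2.1] false AND true = false
[2.2.2] false OR true = true
[2.2.3] true OR true = true
[2.2] true OR true OR true = true
[2] false AND true = false
[root] true → false = false
Overall: false → declined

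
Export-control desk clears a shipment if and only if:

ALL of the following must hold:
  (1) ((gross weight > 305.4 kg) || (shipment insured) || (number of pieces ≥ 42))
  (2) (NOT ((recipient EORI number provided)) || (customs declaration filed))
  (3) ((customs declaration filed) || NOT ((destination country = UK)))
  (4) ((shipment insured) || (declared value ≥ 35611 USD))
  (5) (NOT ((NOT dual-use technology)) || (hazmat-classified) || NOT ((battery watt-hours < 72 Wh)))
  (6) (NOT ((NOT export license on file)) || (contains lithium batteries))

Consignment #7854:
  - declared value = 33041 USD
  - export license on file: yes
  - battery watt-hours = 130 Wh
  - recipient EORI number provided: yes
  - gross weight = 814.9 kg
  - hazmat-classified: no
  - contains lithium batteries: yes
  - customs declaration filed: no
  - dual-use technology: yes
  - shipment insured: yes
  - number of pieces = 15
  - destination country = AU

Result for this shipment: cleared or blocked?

Blocked

Atomic conditions:
  gross weight > 305.4 kg: 814.9 > 305.4 is true
  shipment insured: yes → true
  number of pieces ≥ 42: 15 ≥ 42 is false
  recipient EORI number provided: yes → true
  customs declaration filed: no → false
  destination country = UK: AU == UK is false
  declared value ≥ 35611 USD: 33041 ≥ 35611 is false
  NOT dual-use technology: yes → false
  hazmat-classified: no → false
  battery watt-hours < 72 Wh: 130 < 72 is false
  NOT export license on file: yes → false
  contains lithium batteries: yes → true
Combine:
[1] true OR true OR false = true
[2.1] NOT true = false
[2] false OR false = false
[3.2] NOT false = true
[3] false OR true = true
[4] true OR false = true
[5.1] NOT false = true
[5.3] NOT false = true
[5] true OR false OR true = true
[6.1] NOT false = true
[6] true OR true = true
[root] true AND false AND true AND true AND true AND true = false
Overall: false → blocked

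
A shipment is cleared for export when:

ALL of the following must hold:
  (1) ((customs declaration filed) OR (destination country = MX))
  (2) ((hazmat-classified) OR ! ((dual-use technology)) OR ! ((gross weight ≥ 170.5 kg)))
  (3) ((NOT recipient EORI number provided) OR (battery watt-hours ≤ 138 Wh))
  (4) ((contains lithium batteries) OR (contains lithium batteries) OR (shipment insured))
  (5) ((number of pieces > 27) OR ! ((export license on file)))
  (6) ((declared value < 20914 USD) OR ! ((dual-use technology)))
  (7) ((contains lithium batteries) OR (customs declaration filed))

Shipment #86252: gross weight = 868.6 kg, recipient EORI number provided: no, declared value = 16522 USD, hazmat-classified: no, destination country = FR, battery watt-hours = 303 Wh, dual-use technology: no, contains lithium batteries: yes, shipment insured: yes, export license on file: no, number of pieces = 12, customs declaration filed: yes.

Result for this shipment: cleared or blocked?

Cleared

Atomic conditions:
  customs declaration filed: yes → true
  destination country = MX: FR == MX is false
  hazmat-classified: no → false
  dual-use technology: no → false
  gross weight ≥ 170.5 kg: 868.6 ≥ 170.5 is true
  NOT recipient EORI number provided: no → true
  battery watt-hours ≤ 138 Wh: 303 ≤ 138 is false
  contains lithium batteries: yes → true
  shipment insured: yes → true
  number of pieces > 27: 12 > 27 is false
  export license on file: no → false
  declared value < 20914 USD: 16522 < 20914 is true
Combine:
[1] true OR false = true
[2.2] NOT false = true
[2.3] NOT true = false
[2] false OR true OR false = true
[3] true OR false = true
[4] true OR true OR true = true
[5.2] NOT false = true
[5] false OR true = true
[6.2] NOT false = true
[6] true OR true = true
[7] true OR true = true
[root] true AND true AND true AND true AND true AND true AND true = true
Overall: true → cleared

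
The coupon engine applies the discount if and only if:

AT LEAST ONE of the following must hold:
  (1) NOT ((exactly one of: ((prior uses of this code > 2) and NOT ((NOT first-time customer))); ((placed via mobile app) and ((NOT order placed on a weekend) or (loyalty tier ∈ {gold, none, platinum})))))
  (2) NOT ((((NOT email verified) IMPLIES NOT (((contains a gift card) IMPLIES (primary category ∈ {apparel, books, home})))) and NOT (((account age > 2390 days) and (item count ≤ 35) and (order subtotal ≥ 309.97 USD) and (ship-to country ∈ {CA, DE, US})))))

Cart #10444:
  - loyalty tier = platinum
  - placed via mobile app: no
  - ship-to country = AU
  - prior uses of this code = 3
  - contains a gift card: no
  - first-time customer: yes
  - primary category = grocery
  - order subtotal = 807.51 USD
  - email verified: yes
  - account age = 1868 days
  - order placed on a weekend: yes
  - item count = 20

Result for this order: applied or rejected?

Rejected

Atomic conditions:
  prior uses of this code > 2: 3 > 2 is true
  NOT first-time customer: yes → false
  placed via mobile app: no → false
  NOT order placed on a weekend: yes → false
  loyalty tier ∈ {gold, none, platinum}: platinum is in the set → true
  NOT email verified: yes → false
  contains a gift card: no → false
  primary category ∈ {apparel, books, home}: grocery is not in the set → false
  account age > 2390 days: 1868 > 2390 is false
  item count ≤ 35: 20 ≤ 35 is true
  order subtotal ≥ 309.97 USD: 807.51 ≥ 309.97 is true
  ship-to country ∈ {CA, DE, US}: AU is not in the set → false
Combine:
[1.1.1.2] NOT false = true
[1.1.1] true AND true = true
[1.1.2.2] false OR true = true
[1.1.2] false AND true = false
[1.1] exactly-one(true, false) = true
[1] NOT true = false
[2.1.1.2.1] false → false (antecedent false ⇒ implication holds) = true
[2.1.1.2] NOT true = false
[2.1.1] false → false (antecedent false ⇒ implication holds) = true
[2.1.2.1] false AND true AND true AND false = false
[2.1.2] NOT false = true
[2.1] true AND true = true
[2] NOT true = false
[root] false OR false = false
Overall: false → rejected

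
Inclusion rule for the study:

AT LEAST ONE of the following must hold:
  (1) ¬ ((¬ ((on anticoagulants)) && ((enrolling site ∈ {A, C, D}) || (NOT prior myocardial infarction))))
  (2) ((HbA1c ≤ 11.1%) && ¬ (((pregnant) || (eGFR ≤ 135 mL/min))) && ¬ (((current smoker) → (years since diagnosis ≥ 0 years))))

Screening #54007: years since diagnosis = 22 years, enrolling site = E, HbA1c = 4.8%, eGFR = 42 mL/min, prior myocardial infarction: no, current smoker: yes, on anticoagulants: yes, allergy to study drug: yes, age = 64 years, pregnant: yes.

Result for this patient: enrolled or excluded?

Enrolled

Atomic conditions:
  on anticoagulants: yes → true
  enrolling site ∈ {A, C, D}: E is not in the set → false
  NOT prior myocardial infarction: no → true
  HbA1c ≤ 11.1%: 4.8 ≤ 11.1 is true
  pregnant: yes → true
  eGFR ≤ 135 mL/min: 42 ≤ 135 is true
  current smoker: yes → true
  years since diagnosis ≥ 0 years: 22 ≥ 0 is true
Combine:
[1.1.1] NOT true = false
[1.1.2] false OR true = true
[1.1] false AND true = false
[1] NOT false = true
[2.2.1] true OR true = true
[2.2] NOT true = false
[2.3.1] true → true = true
[2.3] NOT true = false
[2] true AND false AND false = false
[root] true OR false = true
Overall: true → enrolled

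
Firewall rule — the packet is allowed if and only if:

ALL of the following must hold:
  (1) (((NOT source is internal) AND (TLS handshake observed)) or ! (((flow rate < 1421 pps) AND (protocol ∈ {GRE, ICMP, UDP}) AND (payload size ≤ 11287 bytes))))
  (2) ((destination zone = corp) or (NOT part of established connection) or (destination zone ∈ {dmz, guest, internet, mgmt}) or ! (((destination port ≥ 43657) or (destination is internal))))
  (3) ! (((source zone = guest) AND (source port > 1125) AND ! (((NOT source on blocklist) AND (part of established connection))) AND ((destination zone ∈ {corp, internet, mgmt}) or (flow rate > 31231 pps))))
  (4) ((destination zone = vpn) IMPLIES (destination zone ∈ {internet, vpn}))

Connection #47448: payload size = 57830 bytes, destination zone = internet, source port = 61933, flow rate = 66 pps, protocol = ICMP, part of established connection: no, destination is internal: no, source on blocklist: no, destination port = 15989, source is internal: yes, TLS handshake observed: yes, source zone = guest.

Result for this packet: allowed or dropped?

Atomic conditions:
  NOT source is internal: yes → false
  TLS handshake observed: yes → true
  flow rate < 1421 pps: 66 < 1421 is true
  protocol ∈ {GRE, ICMP, UDP}: ICMP is in the set → true
  payload size ≤ 11287 bytes: 57830 ≤ 11287 is false
  destination zone = corp: internet == corp is false
  NOT part of established connection: no → true
  destination zone ∈ {dmz, guest, internet, mgmt}: internet is in the set → true
  destination port ≥ 43657: 15989 ≥ 43657 is false
  destination is internal: no → false
  source zone = guest: guest == guest is true
  source port > 1125: 61933 > 1125 is true
  NOT source on blocklist: no → true
  part of established connection: no → false
  destination zone ∈ {corp, internet, mgmt}: internet is in the set → true
  flow rate > 31231 pps: 66 > 31231 is false
  destination zone = vpn: internet == vpn is false
  destination zone ∈ {internet, vpn}: internet is in the set → true
Combine:
[1.1] false AND true = false
[1.2.1] true AND true AND false = false
[1.2] NOT false = true
[1] false OR true = true
[2.4.1] false OR false = false
[2.4] NOT false = true
[2] false OR true OR true OR true = true
[3.1.3.1] true AND false = false
[3.1.3] NOT false = true
[3.1.4] true OR false = true
[3.1] true AND true AND true AND true = true
[3] NOT true = false
[4] false → true (antecedent false ⇒ implication holds) = true
[root] true AND true AND false AND true = false
Overall: false → dropped

Dropped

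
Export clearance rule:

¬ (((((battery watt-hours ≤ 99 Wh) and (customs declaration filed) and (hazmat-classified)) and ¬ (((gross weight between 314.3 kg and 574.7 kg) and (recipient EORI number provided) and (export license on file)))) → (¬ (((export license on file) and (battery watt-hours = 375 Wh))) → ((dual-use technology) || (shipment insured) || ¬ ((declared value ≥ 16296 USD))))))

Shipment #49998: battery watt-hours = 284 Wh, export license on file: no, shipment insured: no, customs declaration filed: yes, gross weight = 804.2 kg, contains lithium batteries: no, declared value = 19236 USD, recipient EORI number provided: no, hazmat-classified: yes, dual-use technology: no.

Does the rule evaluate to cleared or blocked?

Atomic conditions:
  battery watt-hours ≤ 99 Wh: 284 ≤ 99 is false
  customs declaration filed: yes → true
  hazmat-classified: yes → true
  gross weight between 314.3 kg and 574.7 kg: 804.2 in [314.3, 574.7] is false
  recipient EORI number provided: no → false
  export license on file: no → false
  battery watt-hours = 375 Wh: 284 == 375 is false
  dual-use technology: no → false
  shipment insured: no → false
  declared value ≥ 16296 USD: 19236 ≥ 16296 is true
Combine:
[1.1.1] false AND true AND true = false
[1.1.2.1] false AND false AND false = false
[1.1.2] NOT false = true
[1.1] false AND true = false
[1.2.1.1] false AND false = false
[1.2.1] NOT false = true
[1.2.2.3] NOT true = false
[1.2.2] false OR false OR false = false
[1.2] true → false = false
[1] false → false (antecedent false ⇒ implication holds) = true
[root] NOT true = false
Overall: false → blocked

Blocked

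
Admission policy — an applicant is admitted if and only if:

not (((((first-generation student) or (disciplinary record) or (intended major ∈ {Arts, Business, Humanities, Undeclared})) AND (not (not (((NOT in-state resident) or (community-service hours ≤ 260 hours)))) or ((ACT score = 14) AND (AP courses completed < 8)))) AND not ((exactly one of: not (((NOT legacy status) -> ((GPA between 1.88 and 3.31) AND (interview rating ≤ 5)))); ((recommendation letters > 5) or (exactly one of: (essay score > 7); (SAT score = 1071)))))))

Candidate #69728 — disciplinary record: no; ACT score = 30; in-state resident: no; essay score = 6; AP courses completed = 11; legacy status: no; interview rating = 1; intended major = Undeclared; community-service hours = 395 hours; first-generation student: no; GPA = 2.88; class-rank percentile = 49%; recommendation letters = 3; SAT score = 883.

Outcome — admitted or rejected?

Rejected

Atomic conditions:
  first-generation student: no → false
  disciplinary record: no → false
  intended major ∈ {Arts, Business, Humanities, Undeclared}: Undeclared is in the set → true
  NOT in-state resident: no → true
  community-service hours ≤ 260 hours: 395 ≤ 260 is false
  ACT score = 14: 30 == 14 is false
  AP courses completed < 8: 11 < 8 is false
  NOT legacy status: no → true
  GPA between 1.88 and 3.31: 2.88 in [1.88, 3.31] is true
  interview rating ≤ 5: 1 ≤ 5 is true
  recommendation letters > 5: 3 > 5 is false
  essay score > 7: 6 > 7 is false
  SAT score = 1071: 883 == 1071 is false
Combine:
[1.1.1] false OR false OR true = true
[1.1.2.1.1.1] true OR false = true
[1.1.2.1.1] NOT true = false
[1.1.2.1] NOT false = true
[1.1.2.2] false AND false = false
[1.1.2] true OR false = true
[1.1] true AND true = true
[1.2.1.1.1.2] true AND true = true
[1.2.1.1.1] true → true = true
[1.2.1.1] NOT true = false
[1.2.1.2.2] exactly-one(false, false) = false
[1.2.1.2] false OR false = false
[1.2.1] exactly-one(false, false) = false
[1.2] NOT false = true
[1] true AND true = true
[root] NOT true = false
Overall: false → rejected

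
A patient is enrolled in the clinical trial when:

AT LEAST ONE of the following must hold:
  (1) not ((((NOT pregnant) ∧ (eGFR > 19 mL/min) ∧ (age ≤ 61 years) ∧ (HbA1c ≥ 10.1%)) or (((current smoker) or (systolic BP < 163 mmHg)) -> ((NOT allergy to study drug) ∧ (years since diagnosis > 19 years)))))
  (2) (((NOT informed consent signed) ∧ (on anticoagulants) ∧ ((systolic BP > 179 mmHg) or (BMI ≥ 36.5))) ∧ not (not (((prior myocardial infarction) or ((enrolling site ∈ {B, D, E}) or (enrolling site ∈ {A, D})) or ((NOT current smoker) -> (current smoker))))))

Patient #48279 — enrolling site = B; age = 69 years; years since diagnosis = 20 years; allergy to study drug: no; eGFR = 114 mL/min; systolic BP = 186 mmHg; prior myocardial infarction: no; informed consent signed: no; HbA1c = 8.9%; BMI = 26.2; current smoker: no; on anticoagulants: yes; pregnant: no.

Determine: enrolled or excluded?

Atomic conditions:
  NOT pregnant: no → true
  eGFR > 19 mL/min: 114 > 19 is true
  age ≤ 61 years: 69 ≤ 61 is false
  HbA1c ≥ 10.1%: 8.9 ≥ 10.1 is false
  current smoker: no → false
  systolic BP < 163 mmHg: 186 < 163 is false
  NOT allergy to study drug: no → true
  years since diagnosis > 19 years: 20 > 19 is true
  NOT informed consent signed: no → true
  on anticoagulants: yes → true
  systolic BP > 179 mmHg: 186 > 179 is true
  BMI ≥ 36.5: 26.2 ≥ 36.5 is false
  prior myocardial infarction: no → false
  enrolling site ∈ {B, D, E}: B is in the set → true
  enrolling site ∈ {A, D}: B is not in the set → false
  NOT current smoker: no → true
Combine:
[1.1.1] true AND true AND false AND false = false
[1.1.2.1] false OR false = false
[1.1.2.2] true AND true = true
[1.1.2] false → true (antecedent false ⇒ implication holds) = true
[1.1] false OR true = true
[1] NOT true = false
[2.1.3] true OR false = true
[2.1] true AND true AND true = true
[2.2.1.1.2] true OR false = true
[2.2.1.1.3] true → false = false
[2.2.1.1] false OR true OR false = true
[2.2.1] NOT true = false
[2.2] NOT false = true
[2] true AND true = true
[root] false OR true = true
Overall: true → enrolled

Enrolled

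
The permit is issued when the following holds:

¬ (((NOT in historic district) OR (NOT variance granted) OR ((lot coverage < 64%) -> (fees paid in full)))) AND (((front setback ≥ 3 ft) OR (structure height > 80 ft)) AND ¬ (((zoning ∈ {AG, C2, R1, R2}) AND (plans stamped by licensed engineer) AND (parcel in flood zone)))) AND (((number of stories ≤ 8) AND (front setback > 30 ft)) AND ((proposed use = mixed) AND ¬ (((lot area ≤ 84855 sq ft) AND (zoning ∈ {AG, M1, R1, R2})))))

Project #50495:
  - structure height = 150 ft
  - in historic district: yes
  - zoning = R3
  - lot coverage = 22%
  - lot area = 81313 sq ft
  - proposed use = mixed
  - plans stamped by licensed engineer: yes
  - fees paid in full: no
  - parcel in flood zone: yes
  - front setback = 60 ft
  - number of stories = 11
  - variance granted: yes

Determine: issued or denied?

Denied

Atomic conditions:
  NOT in historic district: yes → false
  NOT variance granted: yes → false
  lot coverage < 64%: 22 < 64 is true
  fees paid in full: no → false
  front setback ≥ 3 ft: 60 ≥ 3 is true
  structure height > 80 ft: 150 > 80 is true
  zoning ∈ {AG, C2, R1, R2}: R3 is not in the set → false
  plans stamped by licensed engineer: yes → true
  parcel in flood zone: yes → true
  number of stories ≤ 8: 11 ≤ 8 is false
  front setback > 30 ft: 60 > 30 is true
  proposed use = mixed: mixed == mixed is true
  lot area ≤ 84855 sq ft: 81313 ≤ 84855 is true
  zoning ∈ {AG, M1, R1, R2}: R3 is not in the set → false
Combine:
[1.1.3] true → false = false
[1.1] false OR false OR false = false
[1] NOT false = true
[2.1] true OR true = true
[2.2.1] false AND true AND true = false
[2.2] NOT false = true
[2] true AND true = true
[3.1] false AND true = false
[3.2.2.1] true AND false = false
[3.2.2] NOT false = true
[3.2] true AND true = true
[3] false AND true = false
[root] true AND true AND false = false
Overall: false → denied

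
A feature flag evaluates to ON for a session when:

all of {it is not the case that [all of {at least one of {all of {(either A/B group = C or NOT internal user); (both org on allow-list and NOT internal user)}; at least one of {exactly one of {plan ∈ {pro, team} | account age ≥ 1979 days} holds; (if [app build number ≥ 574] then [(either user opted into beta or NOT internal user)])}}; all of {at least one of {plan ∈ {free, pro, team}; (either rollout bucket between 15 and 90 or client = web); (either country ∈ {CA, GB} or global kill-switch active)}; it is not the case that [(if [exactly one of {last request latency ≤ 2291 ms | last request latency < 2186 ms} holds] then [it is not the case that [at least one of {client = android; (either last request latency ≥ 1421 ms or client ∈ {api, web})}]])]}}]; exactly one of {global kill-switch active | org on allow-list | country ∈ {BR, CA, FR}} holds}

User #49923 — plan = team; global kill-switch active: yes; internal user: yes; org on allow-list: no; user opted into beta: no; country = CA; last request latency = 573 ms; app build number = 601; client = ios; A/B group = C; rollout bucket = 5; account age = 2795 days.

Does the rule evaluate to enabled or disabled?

Atomic conditions:
  A/B group = C: C == C is true
  NOT internal user: yes → false
  org on allow-list: no → false
  plan ∈ {pro, team}: team is in the set → true
  account age ≥ 1979 days: 2795 ≥ 1979 is true
  app build number ≥ 574: 601 ≥ 574 is true
  user opted into beta: no → false
  plan ∈ {free, pro, team}: team is in the set → true
  rollout bucket between 15 and 90: 5 in [15, 90] is false
  client = web: ios == web is false
  country ∈ {CA, GB}: CA is in the set → true
  global kill-switch active: yes → true
  last request latency ≤ 2291 ms: 573 ≤ 2291 is true
  last request latency < 2186 ms: 573 < 2186 is true
  client = android: ios == android is false
  last request latency ≥ 1421 ms: 573 ≥ 1421 is false
  client ∈ {api, web}: ios is not in the set → false
  country ∈ {BR, CA, FR}: CA is in the set → true
Combine:
[1.1.1.1.1] true OR false = true
[1.1.1.1.2] false AND false = false
[1.1.1.1] true AND false = false
[1.1.1.2.1] exactly-one(true, true) = false
[1.1.1.2.2.2] false OR false = false
[1.1.1.2.2] true → false = false
[1.1.1.2] false OR false = false
[1.1.1] false OR false = false
[1.1.2.1.2] false OR false = false
[1.1.2.1.3] true OR true = true
[1.1.2.1] true OR false OR true = true
[1.1.2.2.1.1] exactly-one(true, true) = false
[1.1.2.2.1.2.1.2] false OR false = false
[1.1.2.2.1.2.1] false OR false = false
[1.1.2.2.1.2] NOT false = true
[1.1.2.2.1] false → true (antecedent false ⇒ implication holds) = true
[1.1.2.2] NOT true = false
[1.1.2] true AND false = false
[1.1] false AND false = false
[1] NOT false = true
[2] exactly-one(true, false, true) = false
[root] true AND false = false
Overall: false → disabled

Disabled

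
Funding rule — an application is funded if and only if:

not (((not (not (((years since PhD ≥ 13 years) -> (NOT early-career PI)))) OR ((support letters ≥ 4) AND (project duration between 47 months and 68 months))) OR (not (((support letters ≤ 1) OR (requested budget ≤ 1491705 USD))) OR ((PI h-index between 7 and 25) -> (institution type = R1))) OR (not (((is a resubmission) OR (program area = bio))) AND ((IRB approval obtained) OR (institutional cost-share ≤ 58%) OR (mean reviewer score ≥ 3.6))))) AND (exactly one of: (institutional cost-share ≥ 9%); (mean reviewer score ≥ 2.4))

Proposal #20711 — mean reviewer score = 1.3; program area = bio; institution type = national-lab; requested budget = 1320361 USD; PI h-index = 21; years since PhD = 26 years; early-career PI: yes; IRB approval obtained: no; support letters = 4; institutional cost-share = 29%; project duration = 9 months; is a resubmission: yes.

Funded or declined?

Funded

Atomic conditions:
  years since PhD ≥ 13 years: 26 ≥ 13 is true
  NOT early-career PI: yes → false
  support letters ≥ 4: 4 ≥ 4 is true
  project duration between 47 months and 68 months: 9 in [47, 68] is false
  support letters ≤ 1: 4 ≤ 1 is false
  requested budget ≤ 1491705 USD: 1320361 ≤ 1491705 is true
  PI h-index between 7 and 25: 21 in [7, 25] is true
  institution type = R1: national-lab == R1 is false
  is a resubmission: yes → true
  program area = bio: bio == bio is true
  IRB approval obtained: no → false
  institutional cost-share ≤ 58%: 29 ≤ 58 is true
  mean reviewer score ≥ 3.6: 1.3 ≥ 3.6 is false
  institutional cost-share ≥ 9%: 29 ≥ 9 is true
  mean reviewer score ≥ 2.4: 1.3 ≥ 2.4 is false
Combine:
[1.1.1.1.1.1] true → false = false
[1.1.1.1.1] NOT false = true
[1.1.1.1] NOT true = false
[1.1.1.2] true AND false = false
[1.1.1] false OR false = false
[1.1.2.1.1] false OR true = true
[1.1.2.1] NOT true = false
[1.1.2.2] true → false = false
[1.1.2] false OR false = false
[1.1.3.1.1] true OR true = true
[1.1.3.1] NOT true = false
[1.1.3.2] false OR true OR false = true
[1.1.3] false AND true = false
[1.1] false OR false OR false = false
[1] NOT false = true
[2] exactly-one(true, false) = true
[root] true AND true = true
Overall: true → funded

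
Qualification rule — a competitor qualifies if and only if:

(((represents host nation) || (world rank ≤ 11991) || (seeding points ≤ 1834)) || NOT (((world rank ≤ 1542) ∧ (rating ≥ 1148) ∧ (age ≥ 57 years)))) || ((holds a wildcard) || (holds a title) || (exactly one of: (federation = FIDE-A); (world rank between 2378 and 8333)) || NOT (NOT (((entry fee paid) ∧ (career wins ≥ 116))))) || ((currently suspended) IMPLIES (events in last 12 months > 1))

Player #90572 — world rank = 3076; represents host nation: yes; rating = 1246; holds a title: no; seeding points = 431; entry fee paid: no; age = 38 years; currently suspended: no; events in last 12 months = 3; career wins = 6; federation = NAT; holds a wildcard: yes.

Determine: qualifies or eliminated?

Atomic conditions:
  represents host nation: yes → true
  world rank ≤ 11991: 3076 ≤ 11991 is true
  seeding points ≤ 1834: 431 ≤ 1834 is true
  world rank ≤ 1542: 3076 ≤ 1542 is false
  rating ≥ 1148: 1246 ≥ 1148 is true
  age ≥ 57 years: 38 ≥ 57 is false
  holds a wildcard: yes → true
  holds a title: no → false
  federation = FIDE-A: NAT == FIDE-A is false
  world rank between 2378 and 8333: 3076 in [2378, 8333] is true
  entry fee paid: no → false
  career wins ≥ 116: 6 ≥ 116 is false
  currently suspended: no → false
  events in last 12 months > 1: 3 > 1 is true
Combine:
[1.1] true OR true OR true = true
[1.2.1] false AND true AND false = false
[1.2] NOT false = true
[1] true OR true = true
[2.3] exactly-one(false, true) = true
[2.4.1.1] false AND false = false
[2.4.1] NOT false = true
[2.4] NOT true = false
[2] true OR false OR true OR false = true
[3] false → true (antecedent false ⇒ implication holds) = true
[root] true OR true OR true = true
Overall: true → qualifies

Qualifies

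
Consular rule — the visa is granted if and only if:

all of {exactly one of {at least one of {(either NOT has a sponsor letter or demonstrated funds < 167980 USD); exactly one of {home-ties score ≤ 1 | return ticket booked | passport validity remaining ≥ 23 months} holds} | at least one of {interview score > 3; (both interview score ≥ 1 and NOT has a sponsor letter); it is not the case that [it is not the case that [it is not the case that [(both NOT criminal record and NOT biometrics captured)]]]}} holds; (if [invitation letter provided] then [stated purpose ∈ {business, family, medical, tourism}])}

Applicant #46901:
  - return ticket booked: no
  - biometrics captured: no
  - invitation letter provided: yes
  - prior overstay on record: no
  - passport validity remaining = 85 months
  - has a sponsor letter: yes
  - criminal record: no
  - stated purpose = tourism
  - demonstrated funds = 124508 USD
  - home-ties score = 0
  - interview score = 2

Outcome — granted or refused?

Granted

Atomic conditions:
  NOT has a sponsor letter: yes → false
  demonstrated funds < 167980 USD: 124508 < 167980 is true
  home-ties score ≤ 1: 0 ≤ 1 is true
  return ticket booked: no → false
  passport validity remaining ≥ 23 months: 85 ≥ 23 is true
  interview score > 3: 2 > 3 is false
  interview score ≥ 1: 2 ≥ 1 is true
  NOT criminal record: no → true
  NOT biometrics captured: no → true
  invitation letter provided: yes → true
  stated purpose ∈ {business, family, medical, tourism}: tourism is in the set → true
Combine:
[1.1.1] false OR true = true
[1.1.2] exactly-one(true, false, true) = false
[1.1] true OR false = true
[1.2.2] true AND false = false
[1.2.3.1.1.1] true AND true = true
[1.2.3.1.1] NOT true = false
[1.2.3.1] NOT false = true
[1.2.3] NOT true = false
[1.2] false OR false OR false = false
[1] exactly-one(true, false) = true
[2] true → true = true
[root] true AND true = true
Overall: true → granted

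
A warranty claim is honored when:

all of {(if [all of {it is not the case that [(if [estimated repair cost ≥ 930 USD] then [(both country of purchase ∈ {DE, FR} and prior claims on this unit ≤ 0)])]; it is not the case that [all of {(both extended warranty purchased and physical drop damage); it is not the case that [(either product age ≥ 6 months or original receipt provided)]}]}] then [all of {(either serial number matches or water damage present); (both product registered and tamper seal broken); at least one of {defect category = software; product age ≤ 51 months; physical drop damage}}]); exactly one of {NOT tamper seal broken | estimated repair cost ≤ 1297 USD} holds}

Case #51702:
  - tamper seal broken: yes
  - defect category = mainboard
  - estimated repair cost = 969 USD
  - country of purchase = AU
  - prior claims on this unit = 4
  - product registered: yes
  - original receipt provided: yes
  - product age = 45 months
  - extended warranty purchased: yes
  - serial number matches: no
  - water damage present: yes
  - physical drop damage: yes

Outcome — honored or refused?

Atomic conditions:
  estimated repair cost ≥ 930 USD: 969 ≥ 930 is true
  country of purchase ∈ {DE, FR}: AU is not in the set → false
  prior claims on this unit ≤ 0: 4 ≤ 0 is false
  extended warranty purchased: yes → true
  physical drop damage: yes → true
  product age ≥ 6 months: 45 ≥ 6 is true
  original receipt provided: yes → true
  serial number matches: no → false
  water damage present: yes → true
  product registered: yes → true
  tamper seal broken: yes → true
  defect category = software: mainboard == software is false
  product age ≤ 51 months: 45 ≤ 51 is true
  NOT tamper seal broken: yes → false
  estimated repair cost ≤ 1297 USD: 969 ≤ 1297 is true
Combine:
[1.1.1.1.2] false AND false = false
[1.1.1.1] true → false = false
[1.1.1] NOT false = true
[1.1.2.1.1] true AND true = true
[1.1.2.1.2.1] true OR true = true
[1.1.2.1.2] NOT true = false
[1.1.2.1] true AND false = false
[1.1.2] NOT false = true
[1.1] true AND true = true
[1.2.1] false OR true = true
[1.2.2] true AND true = true
[1.2.3] false OR true OR true = true
[1.2] true AND true AND true = true
[1] true → true = true
[2] exactly-one(false, true) = true
[root] true AND true = true
Overall: true → honored

Honored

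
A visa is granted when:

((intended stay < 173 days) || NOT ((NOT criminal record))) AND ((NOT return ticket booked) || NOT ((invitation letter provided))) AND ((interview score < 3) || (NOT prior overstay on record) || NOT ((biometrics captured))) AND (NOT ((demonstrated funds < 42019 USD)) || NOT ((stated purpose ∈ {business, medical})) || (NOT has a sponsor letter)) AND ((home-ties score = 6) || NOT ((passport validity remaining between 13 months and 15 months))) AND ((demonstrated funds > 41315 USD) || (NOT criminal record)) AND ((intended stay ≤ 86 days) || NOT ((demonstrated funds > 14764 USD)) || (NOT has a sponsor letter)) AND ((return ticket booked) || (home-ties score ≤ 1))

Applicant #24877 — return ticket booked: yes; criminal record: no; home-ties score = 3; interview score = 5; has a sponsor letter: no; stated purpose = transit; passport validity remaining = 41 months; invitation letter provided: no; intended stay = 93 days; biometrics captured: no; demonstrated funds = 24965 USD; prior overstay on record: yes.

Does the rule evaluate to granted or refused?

Granted

Atomic conditions:
  intended stay < 173 days: 93 < 173 is true
  NOT criminal record: no → true
  NOT return ticket booked: yes → false
  invitation letter provided: no → false
  interview score < 3: 5 < 3 is false
  NOT prior overstay on record: yes → false
  biometrics captured: no → false
  demonstrated funds < 42019 USD: 24965 < 42019 is true
  stated purpose ∈ {business, medical}: transit is not in the set → false
  NOT has a sponsor letter: no → true
  home-ties score = 6: 3 == 6 is false
  passport validity remaining between 13 months and 15 months: 41 in [13, 15] is false
  demonstrated funds > 41315 USD: 24965 > 41315 is false
  intended stay ≤ 86 days: 93 ≤ 86 is false
  demonstrated funds > 14764 USD: 24965 > 14764 is true
  return ticket booked: yes → true
  home-ties score ≤ 1: 3 ≤ 1 is false
Combine:
[1.2] NOT true = false
[1] true OR false = true
[2.2] NOT false = true
[2] false OR true = true
[3.3] NOT false = true
[3] false OR false OR true = true
[4.1] NOT true = false
[4.2] NOT false = true
[4] false OR true OR true = true
[5.2] NOT false = true
[5] false OR true = true
[6] false OR true = true
[7.2] NOT true = false
[7] false OR false OR true = true
[8] true OR false = true
[root] true AND true AND true AND true AND true AND true AND true AND true = true
Overall: true → granted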